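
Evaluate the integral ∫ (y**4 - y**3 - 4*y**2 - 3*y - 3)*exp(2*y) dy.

Use integration by parts with u = y**4 - y**3 - 4*y**2 - 3*y - 3, dv = exp(2*y) dy, so v = exp(2*y)/2.
Apply parts 4 times (tabular method): alternate signs, differentiate u down to 0, integrate dv up.

(4*y**4 - 12*y**3 + 2*y**2 - 14*y - 5)*exp(2*y)/8 + C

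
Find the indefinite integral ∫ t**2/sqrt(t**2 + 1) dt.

t*sqrt(t**2 + 1)/2 - log(t + sqrt(t**2 + 1))/2 + C

Substitute t = tan(θ), so dt = sec(θ)^2 dθ and the radical becomes sqrt(t**2 + 1) = sec(θ) by the Pythagorean identity.
Integrate the resulting trig expression in θ, then back-substitute tan(θ) = t, sec(θ) = sqrt(t**2 + 1) (absorbing any constant into C).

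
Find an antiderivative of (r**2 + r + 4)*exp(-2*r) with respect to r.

Use integration by parts with u = r**2 + r + 4, dv = exp(-2*r) dr, so v = -exp(-2*r)/2.
Apply parts 2 times (tabular method): alternate signs, differentiate u down to 0, integrate dv up.

(-r**2 - 2*r - 5)*exp(-2*r)/2 + C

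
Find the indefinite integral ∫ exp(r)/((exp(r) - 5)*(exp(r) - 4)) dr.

log(exp(r) - 5) - log(exp(r) - 4) + C

Let u = e^r, du = e^r dr.
The integral becomes ∫ du/((u-4)(u-5)); decompose into partial fractions.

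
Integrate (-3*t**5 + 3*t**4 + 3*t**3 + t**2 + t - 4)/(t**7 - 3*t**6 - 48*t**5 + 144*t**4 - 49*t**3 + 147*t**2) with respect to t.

Factor the denominator: t**2*(t - 7)*(t - 3)*(t + 7)*(t**2 + 1).
Partial-fraction decomposition: (17*t + 1)/(500*(t**2 + 1)) + 56633/(343000*(t + 7)) + 397/(3600*(t - 3)) - 42137/(137200*(t - 7)) - 1/(441*t) - 4/(147*t**2).
Integrate each term; A/(t−a) gives A·log|t−a|; the (Bt+D)/(t²+p²) term gives a log and an atan.

-log(t)/441 - 42137*log(t - 7)/137200 + 397*log(t - 3)/3600 + 56633*log(t + 7)/343000 + 17*log(t**2 + 1)/1000 + atan(t)/500 + 4/(147*t) + C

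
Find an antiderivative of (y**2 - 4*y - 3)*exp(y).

Use integration by parts with u = y**2 - 4*y - 3, dv = exp(y) dy, so v = exp(y).
Apply parts 2 times (tabular method): alternate signs, differentiate u down to 0, integrate dv up.

(y**2 - 6*y + 3)*exp(y) + C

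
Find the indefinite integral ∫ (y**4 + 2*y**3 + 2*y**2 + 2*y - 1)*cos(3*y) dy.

y**4*sin(3*y)/3 + 2*y**3*sin(3*y)/3 + 4*y**3*cos(3*y)/9 + 2*y**2*sin(3*y)/9 + 2*y**2*cos(3*y)/3 + 2*y*sin(3*y)/9 + 4*y*cos(3*y)/27 - 31*sin(3*y)/81 + 2*cos(3*y)/27 + C

Use integration by parts with u = y**4 + 2*y**3 + 2*y**2 + 2*y - 1, dv = cos(3*y) dy, so v = sin(3*y)/3.
Apply parts 4 times (tabular method): alternate signs, differentiate u down to 0, integrate dv up.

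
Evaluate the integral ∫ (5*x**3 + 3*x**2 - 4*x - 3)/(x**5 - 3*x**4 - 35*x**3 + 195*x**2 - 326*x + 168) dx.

Factor the denominator: (x - 4)*(x - 3)*(x - 2)*(x - 1)*(x + 7).
Partial-fraction decomposition: -1543/(7920*(x + 7)) - 1/(48*(x - 1)) + 41/(18*(x - 2)) - 147/(20*(x - 3)) + 349/(66*(x - 4)).
Integrate each term: A/(x−a) contributes A·log|x−a|.

349*log(x - 4)/66 - 147*log(x - 3)/20 + 41*log(x - 2)/18 - log(x - 1)/48 - 1543*log(x + 7)/7920 + C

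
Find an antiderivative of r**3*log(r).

r**4*log(r)/4 - r**4/16 + C

Use integration by parts with u = log(r), dv = r**3 dr.
Then du = 1/r dr and v = r**4/4.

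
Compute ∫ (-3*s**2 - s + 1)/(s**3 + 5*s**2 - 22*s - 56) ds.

Factor the denominator: (s - 4)*(s + 2)*(s + 7).
Partial-fraction decomposition: -139/(55*(s + 7)) + 3/(10*(s + 2)) - 17/(22*(s - 4)).
Integrate each term: A/(s−a) contributes A·log|s−a|.

-17*log(s - 4)/22 + 3*log(s + 2)/10 - 139*log(s + 7)/55 + C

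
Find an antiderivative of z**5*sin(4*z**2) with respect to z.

-z**4*cos(4*z**2)/8 + z**2*sin(4*z**2)/16 + cos(4*z**2)/64 + C

Let u = z², du = 2z dz; rewrite as (1/2)∫ u^2·sin(4u) du.
Now integrate by parts 2 times.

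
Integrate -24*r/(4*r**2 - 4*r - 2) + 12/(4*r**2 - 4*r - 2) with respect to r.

Let u = 4*r**2 - 4*r - 2, so du = (8*r - 4) dr.
Rewriting, the integral becomes -3·∫ 1/u du = -3·log(u).
Substituting back, u = 4*r**2 - 4*r - 2.

-3*log(4*r**2 - 4*r - 2) + C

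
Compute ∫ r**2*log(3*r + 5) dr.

r**3*log(3*r + 5)/3 - r**3/9 + 5*r**2/18 - 25*r/27 + 125*log(3*r + 5)/81 + C

Use integration by parts with u = log(3*r + 5), dv = r**2 dr.
Then du = 3/(3*r + 5) dr and v = r**3/3.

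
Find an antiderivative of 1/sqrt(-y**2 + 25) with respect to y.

asin(y/5) + C

Substitute y = 5·sin(θ), so dy = 5·cos(θ) dθ and the radical becomes sqrt(-y**2 + 25) = 5·cos(θ) by the Pythagorean identity.
Integrate the resulting trig expression in θ, then back-substitute θ = asin(y/5), sin(θ) = y/5, cos(θ) = sqrt(-y**2 + 25)/5 (absorbing any constant into C).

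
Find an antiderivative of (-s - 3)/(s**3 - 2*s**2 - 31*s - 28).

-5*log(s - 7)/44 + log(s + 1)/12 + log(s + 4)/33 + C

Factor the denominator: (s - 7)*(s + 1)*(s + 4).
Partial-fraction decomposition: 1/(33*(s + 4)) + 1/(12*(s + 1)) - 5/(44*(s - 7)).
Integrate each term: A/(s−a) contributes A·log|s−a|.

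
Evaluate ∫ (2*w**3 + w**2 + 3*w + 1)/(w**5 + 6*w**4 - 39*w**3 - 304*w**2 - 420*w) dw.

-log(w)/420 + 757*log(w - 7)/9828 - 17*log(w + 2)/216 + 239*log(w + 5)/180 - 413*log(w + 6)/312 + C

Factor the denominator: w*(w - 7)*(w + 2)*(w + 5)*(w + 6).
Partial-fraction decomposition: -413/(312*(w + 6)) + 239/(180*(w + 5)) - 17/(216*(w + 2)) + 757/(9828*(w - 7)) - 1/(420*w).
Integrate each term: A/(w−a) contributes A·log|w−a|.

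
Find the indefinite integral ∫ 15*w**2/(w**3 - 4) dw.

Let u = w**3 - 4, so du = (3*w**2) dw.
Rewriting, the integral becomes 5·∫ 1/u du = 5·log(u).
Substituting back, u = w**3 - 4.

5*log(w**3 - 4) + C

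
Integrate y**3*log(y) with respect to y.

y**4*log(y)/4 - y**4/16 + C

Use integration by parts with u = log(y), dv = y**3 dy.
Then du = 1/y dy and v = y**4/4.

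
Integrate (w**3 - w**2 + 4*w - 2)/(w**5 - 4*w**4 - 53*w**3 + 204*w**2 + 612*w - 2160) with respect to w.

101*log(w - 6)/180 - 59*log(w - 5)/99 + 2*log(w - 3)/27 + 7*log(w + 4)/90 - 139*log(w + 6)/1188 + C

Factor the denominator: (w - 6)*(w - 5)*(w - 3)*(w + 4)*(w + 6).
Partial-fraction decomposition: -139/(1188*(w + 6)) + 7/(90*(w + 4)) + 2/(27*(w - 3)) - 59/(99*(w - 5)) + 101/(180*(w - 6)).
Integrate each term: A/(w−a) contributes A·log|w−a|.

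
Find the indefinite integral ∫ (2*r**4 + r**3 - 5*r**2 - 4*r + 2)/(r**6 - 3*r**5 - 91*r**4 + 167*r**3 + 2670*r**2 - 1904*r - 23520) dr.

-27325*log(r - 7)/4416984 + 241*log(r - 4)/3240 - 193*log(r + 4)/968 + 511*log(r + 5)/648 - 1111*log(r + 6)/1690 - 2437/(2574*r - 18018) + C

Factor the denominator: (r - 7)**2*(r - 4)*(r + 4)*(r + 5)*(r + 6).
Partial-fraction decomposition: -1111/(1690*(r + 6)) + 511/(648*(r + 5)) - 193/(968*(r + 4)) + 241/(3240*(r - 4)) - 27325/(4416984*(r - 7)) + 2437/(2574*(r - 7)**2).
Integrate each term; A/(r−a) gives A·log|r−a|; A/(r−a)² gives −A/(r−a).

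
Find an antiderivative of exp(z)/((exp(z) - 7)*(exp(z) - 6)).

Let u = e^z, du = e^z dz.
The integral becomes ∫ du/((u-6)(u-7)); decompose into partial fractions.

log(exp(z) - 7) - log(exp(z) - 6) + C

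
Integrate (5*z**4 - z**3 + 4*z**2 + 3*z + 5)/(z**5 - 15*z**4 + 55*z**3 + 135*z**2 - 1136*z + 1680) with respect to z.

Factor the denominator: (z - 7)*(z - 5)*(z - 4)*(z - 3)*(z + 4).
Partial-fraction decomposition: 467/(1848*(z + 4)) - 107/(14*(z - 3)) + 1297/(24*(z - 4)) - 260/(3*(z - 5)) + 2971/(66*(z - 7)).
Integrate each term: A/(z−a) contributes A·log|z−a|.

2971*log(z - 7)/66 - 260*log(z - 5)/3 + 1297*log(z - 4)/24 - 107*log(z - 3)/14 + 467*log(z + 4)/1848 + C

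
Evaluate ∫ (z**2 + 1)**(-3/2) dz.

Substitute z = tan(θ), so dz = sec(θ)^2 dθ and the radical becomes sqrt(z**2 + 1) = sec(θ) by the Pythagorean identity.
Integrate the resulting trig expression in θ, then back-substitute tan(θ) = z, sec(θ) = sqrt(z**2 + 1) (absorbing any constant into C).

z/sqrt(z**2 + 1) + C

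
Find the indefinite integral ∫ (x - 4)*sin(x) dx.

Use integration by parts with u = x - 4, dv = sin(x) dx, so v = -cos(x).
Apply parts 1 times (tabular method): alternate signs, differentiate u down to 0, integrate dv up.

-x*cos(x) + sin(x) + 4*cos(x) + C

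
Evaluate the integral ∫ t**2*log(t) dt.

t**3*log(t)/3 - t**3/9 + C

Use integration by parts with u = log(t), dv = t**2 dt.
Then du = 1/t dt and v = t**3/3.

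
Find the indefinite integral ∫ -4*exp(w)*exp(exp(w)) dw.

-4*exp(exp(w)) + C

Let u = exp(w), so du = (exp(w)) dw.
Rewriting, the integral becomes -4·∫ e^u du = -4·e^u.
Substituting back, u = exp(w).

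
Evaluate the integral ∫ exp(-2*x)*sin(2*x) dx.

Let I denote the integral. Integrate by parts with u = sin(2*x), dv = exp(-2*x) dx, so v = -exp(-2*x)/2: I = -exp(-2*x)*sin(2*x)/2 + ∫ exp(-2*x)*cos(2*x) dx.
Apply parts again with u = cos(2*x), dv = exp(-2*x) dx: ∫ exp(-2*x)*cos(2*x) dx = -exp(-2*x)*cos(2*x)/2 − I. Substituting back brings back I: I = -exp(-2*x)*sin(2*x)/2 - exp(-2*x)*cos(2*x)/2 − I.
Solving for I: (1 + 1)·I equals the remaining terms, so I = (1/2)·(-exp(-2*x)*sin(2*x)/2 - exp(-2*x)*cos(2*x)/2).

-exp(-2*x)*sin(2*x)/4 - exp(-2*x)*cos(2*x)/4 + C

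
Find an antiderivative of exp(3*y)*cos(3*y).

Let I denote the integral. Integrate by parts with u = cos(3*y), dv = exp(3*y) dy, so v = exp(3*y)/3: I = exp(3*y)*cos(3*y)/3 + ∫ exp(3*y)*sin(3*y) dy.
Apply parts again with u = sin(3*y), dv = exp(3*y) dy: ∫ exp(3*y)*sin(3*y) dy = exp(3*y)*sin(3*y)/3 − I. Substituting back brings back I: I = exp(3*y)*sin(3*y)/3 + exp(3*y)*cos(3*y)/3 − I.
Solving for I: (1 + 1)·I equals the remaining terms, so I = (1/2)·(exp(3*y)*sin(3*y)/3 + exp(3*y)*cos(3*y)/3).

exp(3*y)*sin(3*y)/6 + exp(3*y)*cos(3*y)/6 + C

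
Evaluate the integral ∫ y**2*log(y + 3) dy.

y**3*log(y + 3)/3 - y**3/9 + y**2/2 - 3*y + 9*log(y + 3) + C

Use integration by parts with u = log(y + 3), dv = y**2 dy.
Then du = 1/(y + 3) dy and v = y**3/3.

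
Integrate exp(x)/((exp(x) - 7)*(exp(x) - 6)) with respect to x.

log(exp(x) - 7) - log(exp(x) - 6) + C

Let u = e^x, du = e^x dx.
The integral becomes ∫ du/((u-6)(u-7)); decompose into partial fractions.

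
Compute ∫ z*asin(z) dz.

Use integration by parts with u = arcsin(z), dv = z dz.
Then du = 1/sqrt(-z**2 + 1) dz.

z**2*asin(z)/2 + z*sqrt(-z**2 + 1)/4 - asin(z)/4 + C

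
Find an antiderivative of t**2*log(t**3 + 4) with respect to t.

Let u = t**3 + 4, so du = (3*t**2) dt.
The integral becomes (1/3)·∫ log(u) du; integrate by parts with u′=log(u), dv′=du.

t**3*log(t**3 + 4)/3 - t**3/3 + 4*log(t**3 + 4)/3 + C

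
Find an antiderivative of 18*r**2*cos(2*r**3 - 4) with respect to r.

Let u = 2*r**3 - 4, so du = (6*r**2) dr.
Rewriting, the integral becomes 3·∫ cos(u) du = 3·sin(u).
Substituting back, u = 2*r**3 - 4.

3*sin(2*r**3 - 4) + C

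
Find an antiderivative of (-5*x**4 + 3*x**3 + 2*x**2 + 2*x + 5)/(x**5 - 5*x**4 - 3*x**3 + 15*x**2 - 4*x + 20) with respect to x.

Factor the denominator: (x - 5)*(x - 2)*(x + 2)*(x**2 + 1).
Partial-fraction decomposition: -(7*x + 9)/(130*(x**2 + 1)) - 19/(28*(x + 2)) + 13/(20*(x - 2)) - 895/(182*(x - 5)).
Integrate each term; A/(x−a) gives A·log|x−a|; the (Bx+D)/(x²+p²) term gives a log and an atan.

-895*log(x - 5)/182 + 13*log(x - 2)/20 - 19*log(x + 2)/28 - 7*log(x**2 + 1)/260 - 9*atan(x)/130 + C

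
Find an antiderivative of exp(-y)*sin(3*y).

Let I denote the integral. Integrate by parts with u = sin(3*y), dv = exp(-y) dy, so v = -exp(-y): I = -exp(-y)*sin(3*y) + 3·∫ exp(-y)*cos(3*y) dy.
Apply parts again with u = cos(3*y), dv = exp(-y) dy: ∫ exp(-y)*cos(3*y) dy = -exp(-y)*cos(3*y) − 3·I. Substituting back brings back I: I = -exp(-y)*sin(3*y) - 3*exp(-y)*cos(3*y) − 9·I.
Solving for I: (1 + 9)·I equals the remaining terms, so I = (1/10)·(-exp(-y)*sin(3*y) - 3*exp(-y)*cos(3*y)).

-exp(-y)*sin(3*y)/10 - 3*exp(-y)*cos(3*y)/10 + C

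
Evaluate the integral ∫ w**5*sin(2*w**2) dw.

-w**4*cos(2*w**2)/4 + w**2*sin(2*w**2)/4 + cos(2*w**2)/8 + C

Let u = w², du = 2w dw; rewrite as (1/2)∫ u^2·sin(2u) du.
Now integrate by parts 2 times.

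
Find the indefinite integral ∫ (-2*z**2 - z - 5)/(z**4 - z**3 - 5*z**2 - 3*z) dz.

5*log(z)/3 - 13*log(z - 3)/24 - 9*log(z + 1)/8 + 3/(2*z + 2) + C

Factor the denominator: z*(z - 3)*(z + 1)**2.
Partial-fraction decomposition: -9/(8*(z + 1)) - 3/(2*(z + 1)**2) - 13/(24*(z - 3)) + 5/(3*z).
Integrate each term; A/(z−a) gives A·log|z−a|; A/(z−a)² gives −A/(z−a).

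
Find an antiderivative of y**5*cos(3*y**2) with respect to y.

Let u = y², du = 2y dy; rewrite as (1/2)∫ u^2·cos(3u) du.
Now integrate by parts 2 times.

y**4*sin(3*y**2)/6 + y**2*cos(3*y**2)/9 - sin(3*y**2)/27 + C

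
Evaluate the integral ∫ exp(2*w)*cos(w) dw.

exp(2*w)*sin(w)/5 + 2*exp(2*w)*cos(w)/5 + C

Let I denote the integral. Integrate by parts with u = cos(w), dv = exp(2*w) dw, so v = exp(2*w)/2: I = exp(2*w)*cos(w)/2 + (1/2)·∫ exp(2*w)*sin(w) dw.
Apply parts again with u = sin(w), dv = exp(2*w) dw: ∫ exp(2*w)*sin(w) dw = exp(2*w)*sin(w)/2 − (1/2)·I. Substituting back brings back I: I = exp(2*w)*sin(w)/4 + exp(2*w)*cos(w)/2 − (1/4)·I.
Solving for I: (1 + 1/4)·I equals the remaining terms, so I = (4/5)·(exp(2*w)*sin(w)/4 + exp(2*w)*cos(w)/2).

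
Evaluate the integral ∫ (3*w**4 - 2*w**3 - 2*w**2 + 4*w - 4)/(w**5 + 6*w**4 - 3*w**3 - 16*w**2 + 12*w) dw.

-log(w)/3 + 157*log(w - 1)/441 - 11*log(w + 2)/18 + 1055*log(w + 6)/294 + 1/(21*w - 21) + C

Factor the denominator: w*(w - 1)**2*(w + 2)*(w + 6).
Partial-fraction decomposition: 1055/(294*(w + 6)) - 11/(18*(w + 2)) + 157/(441*(w - 1)) - 1/(21*(w - 1)**2) - 1/(3*w).
Integrate each term; A/(w−a) gives A·log|w−a|; A/(w−a)² gives −A/(w−a).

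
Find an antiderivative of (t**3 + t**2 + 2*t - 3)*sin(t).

Use integration by parts with u = t**3 + t**2 + 2*t - 3, dv = sin(t) dt, so v = -cos(t).
Apply parts 3 times (tabular method): alternate signs, differentiate u down to 0, integrate dv up.

-t**3*cos(t) + 3*t**2*sin(t) - t**2*cos(t) + 2*t*sin(t) + 4*t*cos(t) - 4*sin(t) + 5*cos(t) + C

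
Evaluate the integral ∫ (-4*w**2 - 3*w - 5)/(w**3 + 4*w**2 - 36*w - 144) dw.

Factor the denominator: (w - 6)*(w + 4)*(w + 6).
Partial-fraction decomposition: -131/(24*(w + 6)) + 57/(20*(w + 4)) - 167/(120*(w - 6)).
Integrate each term: A/(w−a) contributes A·log|w−a|.

-167*log(w - 6)/120 + 57*log(w + 4)/20 - 131*log(w + 6)/24 + C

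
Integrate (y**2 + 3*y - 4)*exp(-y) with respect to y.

Use integration by parts with u = y**2 + 3*y - 4, dv = exp(-y) dy, so v = -exp(-y).
Apply parts 2 times (tabular method): alternate signs, differentiate u down to 0, integrate dv up.

(-y**2 - 5*y - 1)*exp(-y) + C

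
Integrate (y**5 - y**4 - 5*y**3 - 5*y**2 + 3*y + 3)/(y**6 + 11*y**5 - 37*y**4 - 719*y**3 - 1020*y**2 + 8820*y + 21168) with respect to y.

1247*log(y - 7)/7098 - 383*log(y - 4)/23100 - 2*log(y + 3)/21 - 1413949*log(y + 6)/50700 + 4439*log(y + 7)/154 - 2729/(130*y + 780) + C

Factor the denominator: (y - 7)*(y - 4)*(y + 3)*(y + 6)**2*(y + 7).
Partial-fraction decomposition: 4439/(154*(y + 7)) - 1413949/(50700*(y + 6)) + 2729/(130*(y + 6)**2) - 2/(21*(y + 3)) - 383/(23100*(y - 4)) + 1247/(7098*(y - 7)).
Integrate each term; A/(y−a) gives A·log|y−a|; A/(y−a)² gives −A/(y−a).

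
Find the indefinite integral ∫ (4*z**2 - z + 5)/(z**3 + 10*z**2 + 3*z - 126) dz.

Factor the denominator: (z - 3)*(z + 6)*(z + 7).
Partial-fraction decomposition: 104/(5*(z + 7)) - 155/(9*(z + 6)) + 19/(45*(z - 3)).
Integrate each term: A/(z−a) contributes A·log|z−a|.

19*log(z - 3)/45 - 155*log(z + 6)/9 + 104*log(z + 7)/5 + C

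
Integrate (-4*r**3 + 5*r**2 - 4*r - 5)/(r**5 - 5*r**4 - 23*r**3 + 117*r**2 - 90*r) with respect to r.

Factor the denominator: r*(r - 6)*(r - 3)*(r - 1)*(r + 5).
Partial-fraction decomposition: 8/(33*(r + 5)) - 2/(15*(r - 1)) + 5/(9*(r - 3)) - 713/(990*(r - 6)) + 1/(18*r).
Integrate each term: A/(r−a) contributes A·log|r−a|.

log(r)/18 - 713*log(r - 6)/990 + 5*log(r - 3)/9 - 2*log(r - 1)/15 + 8*log(r + 5)/33 + C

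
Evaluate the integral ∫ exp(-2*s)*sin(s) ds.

Let I denote the integral. Integrate by parts with u = sin(s), dv = exp(-2*s) ds, so v = -exp(-2*s)/2: I = -exp(-2*s)*sin(s)/2 + (1/2)·∫ exp(-2*s)*cos(s) ds.
Apply parts again with u = cos(s), dv = exp(-2*s) ds: ∫ exp(-2*s)*cos(s) ds = -exp(-2*s)*cos(s)/2 − (1/2)·I. Substituting back brings back I: I = -exp(-2*s)*sin(s)/2 - exp(-2*s)*cos(s)/4 − (1/4)·I.
Solving for I: (1 + 1/4)·I equals the remaining terms, so I = (4/5)·(-exp(-2*s)*sin(s)/2 - exp(-2*s)*cos(s)/4).

-2*exp(-2*s)*sin(s)/5 - exp(-2*s)*cos(s)/5 + C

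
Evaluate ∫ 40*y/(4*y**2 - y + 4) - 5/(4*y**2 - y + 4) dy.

5*log(4*y**2 - y + 4) + C

Let u = 4*y**2 - y + 4, so du = (8*y - 1) dy.
Rewriting, the integral becomes 5·∫ 1/u du = 5·log(u).
Substituting back, u = 4*y**2 - y + 4.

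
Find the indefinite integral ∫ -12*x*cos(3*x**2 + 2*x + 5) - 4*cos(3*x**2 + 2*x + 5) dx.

-2*sin(3*x**2 + 2*x + 5) + C

Let u = 3*x**2 + 2*x + 5, so du = (6*x + 2) dx.
Rewriting, the integral becomes -2·∫ cos(u) du = -2·sin(u).
Substituting back, u = 3*x**2 + 2*x + 5.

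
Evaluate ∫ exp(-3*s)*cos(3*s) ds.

Let I denote the integral. Integrate by parts with u = cos(3*s), dv = exp(-3*s) ds, so v = -exp(-3*s)/3: I = -exp(-3*s)*cos(3*s)/3 − ∫ exp(-3*s)*sin(3*s) ds.
Apply parts again with u = sin(3*s), dv = exp(-3*s) ds: ∫ exp(-3*s)*sin(3*s) ds = -exp(-3*s)*sin(3*s)/3 + I. Substituting back brings back I: I = exp(-3*s)*sin(3*s)/3 - exp(-3*s)*cos(3*s)/3 − I.
Solving for I: (1 + 1)·I equals the remaining terms, so I = (1/2)·(exp(-3*s)*sin(3*s)/3 - exp(-3*s)*cos(3*s)/3).

exp(-3*s)*sin(3*s)/6 - exp(-3*s)*cos(3*s)/6 + C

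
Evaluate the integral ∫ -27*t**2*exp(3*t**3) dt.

-3*exp(3*t**3) + C

Let u = 3*t**3, so du = (9*t**2) dt.
Rewriting, the integral becomes -3·∫ e^u du = -3·e^u.
Substituting back, u = 3*t**3.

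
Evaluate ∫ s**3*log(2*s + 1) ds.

Use integration by parts with u = log(2*s + 1), dv = s**3 ds.
Then du = 2/(2*s + 1) ds and v = s**4/4.

s**4*log(2*s + 1)/4 - s**4/16 + s**3/24 - s**2/32 + s/32 - log(2*s + 1)/64 + C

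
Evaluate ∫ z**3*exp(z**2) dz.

Let u = z², du = 2z dz; rewrite as (1/2)∫ u^1·exp(1u) du.
Now integrate by parts 1 time.

(z**2 - 1)*exp(z**2)/2 + C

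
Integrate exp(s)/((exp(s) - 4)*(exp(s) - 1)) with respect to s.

log(exp(s) - 4)/3 - log(exp(s) - 1)/3 + C

Let u = e^s, du = e^s ds.
The integral becomes ∫ du/((u-1)(u-4)); decompose into partial fractions.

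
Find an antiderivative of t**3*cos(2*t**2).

t**2*sin(2*t**2)/4 + cos(2*t**2)/8 + C

Let u = t², du = 2t dt; rewrite as (1/2)∫ u^1·cos(2u) du.
Now integrate by parts 1 time.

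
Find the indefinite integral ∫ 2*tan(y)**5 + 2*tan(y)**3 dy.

tan(y)**4/2 + C

Let u = tan(y), so du = (tan(y)**2 + 1) dy.
Rewriting, the integral becomes 2·∫ u^3 du = 2·u^4/4.
Substituting back, u = tan(y).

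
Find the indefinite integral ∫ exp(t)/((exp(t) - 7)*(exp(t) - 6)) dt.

Let u = e^t, du = e^t dt.
The integral becomes ∫ du/((u-6)(u-7)); decompose into partial fractions.

log(exp(t) - 7) - log(exp(t) - 6) + C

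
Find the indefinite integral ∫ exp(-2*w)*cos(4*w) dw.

Let I denote the integral. Integrate by parts with u = cos(4*w), dv = exp(-2*w) dw, so v = -exp(-2*w)/2: I = -exp(-2*w)*cos(4*w)/2 − 2·∫ exp(-2*w)*sin(4*w) dw.
Apply parts again with u = sin(4*w), dv = exp(-2*w) dw: ∫ exp(-2*w)*sin(4*w) dw = -exp(-2*w)*sin(4*w)/2 + 2·I. Substituting back brings back I: I = exp(-2*w)*sin(4*w) - exp(-2*w)*cos(4*w)/2 − 4·I.
Solving for I: (1 + 4)·I equals the remaining terms, so I = (1/5)·(exp(-2*w)*sin(4*w) - exp(-2*w)*cos(4*w)/2).

exp(-2*w)*sin(4*w)/5 - exp(-2*w)*cos(4*w)/10 + C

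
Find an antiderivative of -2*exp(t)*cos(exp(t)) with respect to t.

Let u = exp(t), so du = (exp(t)) dt.
Rewriting, the integral becomes -2·∫ cos(u) du = -2·sin(u).
Substituting back, u = exp(t).

-2*sin(exp(t)) + C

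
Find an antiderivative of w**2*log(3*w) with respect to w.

Use integration by parts with u = log(3*w), dv = w**2 dw.
Then du = 1/w dw and v = w**3/3.

w**3*(log(w) + log(3))/3 - w**3/9 + C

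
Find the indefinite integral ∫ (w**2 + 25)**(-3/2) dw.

w/(25*sqrt(w**2 + 25)) + C

Substitute w = 5·tan(θ), so dw = 5·sec(θ)^2 dθ and the radical becomes sqrt(w**2 + 25) = 5·sec(θ) by the Pythagorean identity.
Integrate the resulting trig expression in θ, then back-substitute tan(θ) = w/5, sec(θ) = sqrt(w**2 + 25)/5 (absorbing any constant into C).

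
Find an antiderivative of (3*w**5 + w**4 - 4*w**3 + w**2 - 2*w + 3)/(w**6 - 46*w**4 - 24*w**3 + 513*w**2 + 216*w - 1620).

881*log(w - 6)/396 - 59*log(w - 3)/72 + 83*log(w - 2)/700 - 557*log(w + 3)/300 + 2053*log(w + 5)/616 - 29/(30*w + 90) + C

Factor the denominator: (w - 6)*(w - 3)*(w - 2)*(w + 3)**2*(w + 5).
Partial-fraction decomposition: 2053/(616*(w + 5)) - 557/(300*(w + 3)) + 29/(30*(w + 3)**2) + 83/(700*(w - 2)) - 59/(72*(w - 3)) + 881/(396*(w - 6)).
Integrate each term; A/(w−a) gives A·log|w−a|; A/(w−a)² gives −A/(w−a).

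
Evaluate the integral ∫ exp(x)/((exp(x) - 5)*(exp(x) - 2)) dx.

log(exp(x) - 5)/3 - log(exp(x) - 2)/3 + C

Let u = e^x, du = e^x dx.
The integral becomes ∫ du/((u-5)(u-2)); decompose into partial fractions.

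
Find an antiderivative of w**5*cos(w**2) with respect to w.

Let u = w², du = 2w dw; rewrite as (1/2)∫ u^2·cos(1u) du.
Now integrate by parts 2 times.

w**4*sin(w**2)/2 + w**2*cos(w**2) - sin(w**2) + C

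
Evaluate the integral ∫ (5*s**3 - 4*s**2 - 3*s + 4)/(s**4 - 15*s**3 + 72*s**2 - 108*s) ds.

-log(s)/27 + 14*log(s - 6)/9 + 94*log(s - 3)/27 - 461/(9*s - 54) + C

Factor the denominator: s*(s - 6)**2*(s - 3).
Partial-fraction decomposition: 94/(27*(s - 3)) + 14/(9*(s - 6)) + 461/(9*(s - 6)**2) - 1/(27*s).
Integrate each term; A/(s−a) gives A·log|s−a|; A/(s−a)² gives −A/(s−a).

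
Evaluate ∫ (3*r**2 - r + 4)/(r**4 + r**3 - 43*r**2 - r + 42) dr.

Factor the denominator: (r - 6)*(r - 1)*(r + 1)*(r + 7).
Partial-fraction decomposition: -79/(312*(r + 7)) + 2/(21*(r + 1)) - 3/(40*(r - 1)) + 106/(455*(r - 6)).
Integrate each term: A/(r−a) contributes A·log|r−a|.

106*log(r - 6)/455 - 3*log(r - 1)/40 + 2*log(r + 1)/21 - 79*log(r + 7)/312 + C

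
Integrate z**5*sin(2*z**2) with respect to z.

-z**4*cos(2*z**2)/4 + z**2*sin(2*z**2)/4 + cos(2*z**2)/8 + C

Let u = z², du = 2z dz; rewrite as (1/2)∫ u^2·sin(2u) du.
Now integrate by parts 2 times.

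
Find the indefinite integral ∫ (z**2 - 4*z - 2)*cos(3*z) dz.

z**2*sin(3*z)/3 - 4*z*sin(3*z)/3 + 2*z*cos(3*z)/9 - 20*sin(3*z)/27 - 4*cos(3*z)/9 + C

Use integration by parts with u = z**2 - 4*z - 2, dv = cos(3*z) dz, so v = sin(3*z)/3.
Apply parts 2 times (tabular method): alternate signs, differentiate u down to 0, integrate dv up.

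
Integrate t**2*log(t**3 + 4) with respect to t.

t**3*log(t**3 + 4)/3 - t**3/3 + 4*log(t**3 + 4)/3 + C

Let u = t**3 + 4, so du = (3*t**2) dt.
The integral becomes (1/3)·∫ log(u) du; integrate by parts with u′=log(u), dv′=du.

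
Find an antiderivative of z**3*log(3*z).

z**4*(log(z) + log(3))/4 - z**4/16 + C

Use integration by parts with u = log(3*z), dv = z**3 dz.
Then du = 1/z dz and v = z**4/4.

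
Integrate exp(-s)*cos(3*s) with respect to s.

Let I denote the integral. Integrate by parts with u = cos(3*s), dv = exp(-s) ds, so v = -exp(-s): I = -exp(-s)*cos(3*s) − 3·∫ exp(-s)*sin(3*s) ds.
Apply parts again with u = sin(3*s), dv = exp(-s) ds: ∫ exp(-s)*sin(3*s) ds = -exp(-s)*sin(3*s) + 3·I. Substituting back brings back I: I = 3*exp(-s)*sin(3*s) - exp(-s)*cos(3*s) − 9·I.
Solving for I: (1 + 9)·I equals the remaining terms, so I = (1/10)·(3*exp(-s)*sin(3*s) - exp(-s)*cos(3*s)).

3*exp(-s)*sin(3*s)/10 - exp(-s)*cos(3*s)/10 + C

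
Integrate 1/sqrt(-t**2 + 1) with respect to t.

Substitute t = sin(θ), so dt = cos(θ) dθ and the radical becomes sqrt(-t**2 + 1) = cos(θ) by the Pythagorean identity.
Integrate the resulting trig expression in θ, then back-substitute θ = asin(t), sin(θ) = t, cos(θ) = sqrt(-t**2 + 1) (absorbing any constant into C).

asin(t) + C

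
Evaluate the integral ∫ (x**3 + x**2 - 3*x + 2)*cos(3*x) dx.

Use integration by parts with u = x**3 + x**2 - 3*x + 2, dv = cos(3*x) dx, so v = sin(3*x)/3.
Apply parts 3 times (tabular method): alternate signs, differentiate u down to 0, integrate dv up.

x**3*sin(3*x)/3 + x**2*sin(3*x)/3 + x**2*cos(3*x)/3 - 11*x*sin(3*x)/9 + 2*x*cos(3*x)/9 + 16*sin(3*x)/27 - 11*cos(3*x)/27 + C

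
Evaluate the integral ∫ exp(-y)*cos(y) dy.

exp(-y)*sin(y)/2 - exp(-y)*cos(y)/2 + C

Let I denote the integral. Integrate by parts with u = cos(y), dv = exp(-y) dy, so v = -exp(-y): I = -exp(-y)*cos(y) − ∫ exp(-y)*sin(y) dy.
Apply parts again with u = sin(y), dv = exp(-y) dy: ∫ exp(-y)*sin(y) dy = -exp(-y)*sin(y) + I. Substituting back brings back I: I = exp(-y)*sin(y) - exp(-y)*cos(y) − I.
Solving for I: (1 + 1)·I equals the remaining terms, so I = (1/2)·(exp(-y)*sin(y) - exp(-y)*cos(y)).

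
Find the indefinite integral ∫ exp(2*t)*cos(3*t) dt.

3*exp(2*t)*sin(3*t)/13 + 2*exp(2*t)*cos(3*t)/13 + C

Let I denote the integral. Integrate by parts with u = cos(3*t), dv = exp(2*t) dt, so v = exp(2*t)/2: I = exp(2*t)*cos(3*t)/2 + (3/2)·∫ exp(2*t)*sin(3*t) dt.
Apply parts again with u = sin(3*t), dv = exp(2*t) dt: ∫ exp(2*t)*sin(3*t) dt = exp(2*t)*sin(3*t)/2 − (3/2)·I. Substituting back brings back I: I = 3*exp(2*t)*sin(3*t)/4 + exp(2*t)*cos(3*t)/2 − (9/4)·I.
Solving for I: (1 + 9/4)·I equals the remaining terms, so I = (4/13)·(3*exp(2*t)*sin(3*t)/4 + exp(2*t)*cos(3*t)/2).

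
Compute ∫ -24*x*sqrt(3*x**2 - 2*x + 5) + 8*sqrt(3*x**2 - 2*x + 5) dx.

Let u = 3*x**2 - 2*x + 5, so du = (6*x - 2) dx.
Rewriting, the integral becomes -4·∫ √u du = -4·(2/3)u^(3/2).
Substituting back, u = 3*x**2 - 2*x + 5.

-8*(3*x**2 - 2*x + 5)**(3/2)/3 + C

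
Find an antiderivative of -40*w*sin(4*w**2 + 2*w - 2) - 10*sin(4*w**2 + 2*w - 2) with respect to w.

Let u = 4*w**2 + 2*w - 2, so du = (8*w + 2) dw.
Rewriting, the integral becomes -5·∫ sin(u) du = -5·-cos(u).
Substituting back, u = 4*w**2 + 2*w - 2.

5*cos(4*w**2 + 2*w - 2) + C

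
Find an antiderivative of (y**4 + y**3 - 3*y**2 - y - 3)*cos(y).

y**4*sin(y) + y**3*sin(y) + 4*y**3*cos(y) - 15*y**2*sin(y) + 3*y**2*cos(y) - 7*y*sin(y) - 30*y*cos(y) + 27*sin(y) - 7*cos(y) + C

Use integration by parts with u = y**4 + y**3 - 3*y**2 - y - 3, dv = cos(y) dy, so v = sin(y).
Apply parts 4 times (tabular method): alternate signs, differentiate u down to 0, integrate dv up.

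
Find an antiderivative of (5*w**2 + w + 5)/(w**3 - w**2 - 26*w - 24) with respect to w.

Factor the denominator: (w - 6)*(w + 1)*(w + 4).
Partial-fraction decomposition: 27/(10*(w + 4)) - 3/(7*(w + 1)) + 191/(70*(w - 6)).
Integrate each term: A/(w−a) contributes A·log|w−a|.

191*log(w - 6)/70 - 3*log(w + 1)/7 + 27*log(w + 4)/10 + C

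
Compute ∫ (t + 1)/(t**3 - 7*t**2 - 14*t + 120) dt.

7*log(t - 6)/10 - 2*log(t - 5)/3 - log(t + 4)/30 + C

Factor the denominator: (t - 6)*(t - 5)*(t + 4).
Partial-fraction decomposition: -1/(30*(t + 4)) - 2/(3*(t - 5)) + 7/(10*(t - 6)).
Integrate each term: A/(t−a) contributes A·log|t−a|.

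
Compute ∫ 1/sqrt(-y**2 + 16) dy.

asin(y/4) + C

Substitute y = 4·sin(θ), so dy = 4·cos(θ) dθ and the radical becomes sqrt(-y**2 + 16) = 4·cos(θ) by the Pythagorean identity.
Integrate the resulting trig expression in θ, then back-substitute θ = asin(y/4), sin(θ) = y/4, cos(θ) = sqrt(-y**2 + 16)/4 (absorbing any constant into C).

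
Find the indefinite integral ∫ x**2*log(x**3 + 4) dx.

x**3*log(x**3 + 4)/3 - x**3/3 + 4*log(x**3 + 4)/3 + C

Let u = x**3 + 4, so du = (3*x**2) dx.
The integral becomes (1/3)·∫ log(u) du; integrate by parts with u′=log(u), dv′=du.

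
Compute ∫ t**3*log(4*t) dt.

t**4*(log(t) + 2*log(2))/4 - t**4/16 + C

Use integration by parts with u = log(4*t), dv = t**3 dt.
Then du = 1/t dt and v = t**4/4.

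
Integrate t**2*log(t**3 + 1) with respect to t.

Let u = t**3 + 1, so du = (3*t**2) dt.
The integral becomes (1/3)·∫ log(u) du; integrate by parts with u′=log(u), dv′=du.

t**3*log(t**3 + 1)/3 - t**3/3 + log(t**3 + 1)/3 + C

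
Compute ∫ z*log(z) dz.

Use integration by parts with u = log(z), dv = z dz.
Then du = 1/z dz and v = z**2/2.

z**2*log(z)/2 - z**2/4 + C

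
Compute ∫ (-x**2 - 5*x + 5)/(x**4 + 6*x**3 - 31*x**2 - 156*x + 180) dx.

-45*log(x - 5)/484 + log(x - 1)/196 + 521*log(x + 6)/5929 + 1/(77*x + 462) + C

Factor the denominator: (x - 5)*(x - 1)*(x + 6)**2.
Partial-fraction decomposition: 521/(5929*(x + 6)) - 1/(77*(x + 6)**2) + 1/(196*(x - 1)) - 45/(484*(x - 5)).
Integrate each term; A/(x−a) gives A·log|x−a|; A/(x−a)² gives −A/(x−a).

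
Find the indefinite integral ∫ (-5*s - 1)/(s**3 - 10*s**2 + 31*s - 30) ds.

-13*log(s - 5)/3 + 8*log(s - 3) - 11*log(s - 2)/3 + C

Factor the denominator: (s - 5)*(s - 3)*(s - 2).
Partial-fraction decomposition: -11/(3*(s - 2)) + 8/(s - 3) - 13/(3*(s - 5)).
Integrate each term: A/(s−a) contributes A·log|s−a|.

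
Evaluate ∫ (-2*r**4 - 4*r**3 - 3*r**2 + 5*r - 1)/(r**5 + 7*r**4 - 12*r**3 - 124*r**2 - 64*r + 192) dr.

-797*log(r - 4)/1440 + log(r - 1)/63 - 23*log(r + 2)/144 + 65*log(r + 4)/32 - 1867*log(r + 6)/560 + C

Factor the denominator: (r - 4)*(r - 1)*(r + 2)*(r + 4)*(r + 6).
Partial-fraction decomposition: -1867/(560*(r + 6)) + 65/(32*(r + 4)) - 23/(144*(r + 2)) + 1/(63*(r - 1)) - 797/(1440*(r - 4)).
Integrate each term: A/(r−a) contributes A·log|r−a|.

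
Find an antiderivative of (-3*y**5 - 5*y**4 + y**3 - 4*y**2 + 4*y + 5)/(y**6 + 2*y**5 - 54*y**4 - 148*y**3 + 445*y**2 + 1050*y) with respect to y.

Factor the denominator: y*(y - 7)*(y - 3)*(y + 2)*(y + 5)**2.
Partial-fraction decomposition: -27583/(17280*(y + 5)) + 601/(144*(y + 5)**2) + 11/(810*(y + 2)) + 563/(1920*(y - 3)) - 31123/(18144*(y - 7)) + 1/(210*y).
Integrate each term; A/(y−a) gives A·log|y−a|; A/(y−a)² gives −A/(y−a).

log(y)/210 - 31123*log(y - 7)/18144 + 563*log(y - 3)/1920 + 11*log(y + 2)/810 - 27583*log(y + 5)/17280 - 601/(144*y + 720) + C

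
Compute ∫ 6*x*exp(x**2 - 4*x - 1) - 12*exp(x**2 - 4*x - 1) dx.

3*exp(x**2 - 4*x - 1) + C

Let u = x**2 - 4*x - 1, so du = (2*x - 4) dx.
Rewriting, the integral becomes 3·∫ e^u du = 3·e^u.
Substituting back, u = x**2 - 4*x - 1.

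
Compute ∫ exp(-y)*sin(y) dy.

Let I denote the integral. Integrate by parts with u = sin(y), dv = exp(-y) dy, so v = -exp(-y): I = -exp(-y)*sin(y) + ∫ exp(-y)*cos(y) dy.
Apply parts again with u = cos(y), dv = exp(-y) dy: ∫ exp(-y)*cos(y) dy = -exp(-y)*cos(y) − I. Substituting back brings back I: I = -exp(-y)*sin(y) - exp(-y)*cos(y) − I.
Solving for I: (1 + 1)·I equals the remaining terms, so I = (1/2)·(-exp(-y)*sin(y) - exp(-y)*cos(y)).

-exp(-y)*sin(y)/2 - exp(-y)*cos(y)/2 + C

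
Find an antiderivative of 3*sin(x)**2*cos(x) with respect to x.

sin(x)**3 + C

Let u = sin(x), so du = (cos(x)) dx.
Rewriting, the integral becomes 3·∫ u^2 du = 3·u^3/3.
Substituting back, u = sin(x).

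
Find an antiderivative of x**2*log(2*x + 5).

Use integration by parts with u = log(2*x + 5), dv = x**2 dx.
Then du = 2/(2*x + 5) dx and v = x**3/3.

x**3*log(2*x + 5)/3 - x**3/9 + 5*x**2/12 - 25*x/12 + 125*log(2*x + 5)/24 + C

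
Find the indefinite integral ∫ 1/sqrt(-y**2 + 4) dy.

asin(y/2) + C

Substitute y = 2·sin(θ), so dy = 2·cos(θ) dθ and the radical becomes sqrt(-y**2 + 4) = 2·cos(θ) by the Pythagorean identity.
Integrate the resulting trig expression in θ, then back-substitute θ = asin(y/2), sin(θ) = y/2, cos(θ) = sqrt(-y**2 + 4)/2 (absorbing any constant into C).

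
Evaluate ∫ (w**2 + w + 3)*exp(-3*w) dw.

(-9*w**2 - 15*w - 32)*exp(-3*w)/27 + C

Use integration by parts with u = w**2 + w + 3, dv = exp(-3*w) dw, so v = -exp(-3*w)/3.
Apply parts 2 times (tabular method): alternate signs, differentiate u down to 0, integrate dv up.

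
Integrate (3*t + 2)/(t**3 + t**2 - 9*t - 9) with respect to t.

11*log(t - 3)/24 + log(t + 1)/8 - 7*log(t + 3)/12 + C

Factor the denominator: (t - 3)*(t + 1)*(t + 3).
Partial-fraction decomposition: -7/(12*(t + 3)) + 1/(8*(t + 1)) + 11/(24*(t - 3)).
Integrate each term: A/(t−a) contributes A·log|t−a|.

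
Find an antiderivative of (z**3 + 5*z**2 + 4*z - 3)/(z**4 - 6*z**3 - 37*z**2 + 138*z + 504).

613*log(z - 7)/110 - 139*log(z - 6)/30 + log(z + 3)/30 + 3*log(z + 4)/110 + C

Factor the denominator: (z - 7)*(z - 6)*(z + 3)*(z + 4).
Partial-fraction decomposition: 3/(110*(z + 4)) + 1/(30*(z + 3)) - 139/(30*(z - 6)) + 613/(110*(z - 7)).
Integrate each term: A/(z−a) contributes A·log|z−a|.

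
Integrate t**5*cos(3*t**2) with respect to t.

Let u = t², du = 2t dt; rewrite as (1/2)∫ u^2·cos(3u) du.
Now integrate by parts 2 times.

t**4*sin(3*t**2)/6 + t**2*cos(3*t**2)/9 - sin(3*t**2)/27 + C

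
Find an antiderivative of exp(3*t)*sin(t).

3*exp(3*t)*sin(t)/10 - exp(3*t)*cos(t)/10 + C

Let I denote the integral. Integrate by parts with u = sin(t), dv = exp(3*t) dt, so v = exp(3*t)/3: I = exp(3*t)*sin(t)/3 − (1/3)·∫ exp(3*t)*cos(t) dt.
Apply parts again with u = cos(t), dv = exp(3*t) dt: ∫ exp(3*t)*cos(t) dt = exp(3*t)*cos(t)/3 + (1/3)·I. Substituting back brings back I: I = exp(3*t)*sin(t)/3 - exp(3*t)*cos(t)/9 − (1/9)·I.
Solving for I: (1 + 1/9)·I equals the remaining terms, so I = (9/10)·(exp(3*t)*sin(t)/3 - exp(3*t)*cos(t)/9).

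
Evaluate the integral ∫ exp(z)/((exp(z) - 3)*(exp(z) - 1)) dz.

Let u = e^z, du = e^z dz.
The integral becomes ∫ du/((u-1)(u-3)); decompose into partial fractions.

log(exp(z) - 3)/2 - log(exp(z) - 1)/2 + C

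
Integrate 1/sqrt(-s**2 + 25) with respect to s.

Substitute s = 5·sin(θ), so ds = 5·cos(θ) dθ and the radical becomes sqrt(-s**2 + 25) = 5·cos(θ) by the Pythagorean identity.
Integrate the resulting trig expression in θ, then back-substitute θ = asin(s/5), sin(θ) = s/5, cos(θ) = sqrt(-s**2 + 25)/5 (absorbing any constant into C).

asin(s/5) + C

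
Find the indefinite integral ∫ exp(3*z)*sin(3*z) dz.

Let I denote the integral. Integrate by parts with u = sin(3*z), dv = exp(3*z) dz, so v = exp(3*z)/3: I = exp(3*z)*sin(3*z)/3 − ∫ exp(3*z)*cos(3*z) dz.
Apply parts again with u = cos(3*z), dv = exp(3*z) dz: ∫ exp(3*z)*cos(3*z) dz = exp(3*z)*cos(3*z)/3 + I. Substituting back brings back I: I = exp(3*z)*sin(3*z)/3 - exp(3*z)*cos(3*z)/3 − I.
Solving for I: (1 + 1)·I equals the remaining terms, so I = (1/2)·(exp(3*z)*sin(3*z)/3 - exp(3*z)*cos(3*z)/3).

exp(3*z)*sin(3*z)/6 - exp(3*z)*cos(3*z)/6 + C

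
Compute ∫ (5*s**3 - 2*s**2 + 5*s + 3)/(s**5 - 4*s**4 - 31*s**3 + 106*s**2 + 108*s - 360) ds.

347*log(s - 6)/352 - 9*log(s - 3)/8 + 45*log(s - 2)/112 + 11*log(s + 2)/96 - 697*log(s + 5)/1848 + C

Factor the denominator: (s - 6)*(s - 3)*(s - 2)*(s + 2)*(s + 5).
Partial-fraction decomposition: -697/(1848*(s + 5)) + 11/(96*(s + 2)) + 45/(112*(s - 2)) - 9/(8*(s - 3)) + 347/(352*(s - 6)).
Integrate each term: A/(s−a) contributes A·log|s−a|.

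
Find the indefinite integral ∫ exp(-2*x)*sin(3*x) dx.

-2*exp(-2*x)*sin(3*x)/13 - 3*exp(-2*x)*cos(3*x)/13 + C

Let I denote the integral. Integrate by parts with u = sin(3*x), dv = exp(-2*x) dx, so v = -exp(-2*x)/2: I = -exp(-2*x)*sin(3*x)/2 + (3/2)·∫ exp(-2*x)*cos(3*x) dx.
Apply parts again with u = cos(3*x), dv = exp(-2*x) dx: ∫ exp(-2*x)*cos(3*x) dx = -exp(-2*x)*cos(3*x)/2 − (3/2)·I. Substituting back brings back I: I = -exp(-2*x)*sin(3*x)/2 - 3*exp(-2*x)*cos(3*x)/4 − (9/4)·I.
Solving for I: (1 + 9/4)·I equals the remaining terms, so I = (4/13)·(-exp(-2*x)*sin(3*x)/2 - 3*exp(-2*x)*cos(3*x)/4).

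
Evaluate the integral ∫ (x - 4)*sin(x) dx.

Use integration by parts with u = x - 4, dv = sin(x) dx, so v = -cos(x).
Apply parts 1 times (tabular method): alternate signs, differentiate u down to 0, integrate dv up.

-x*cos(x) + sin(x) + 4*cos(x) + C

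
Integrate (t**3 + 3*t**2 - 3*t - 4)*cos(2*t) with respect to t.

t**3*sin(2*t)/2 + 3*t**2*sin(2*t)/2 + 3*t**2*cos(2*t)/4 - 9*t*sin(2*t)/4 + 3*t*cos(2*t)/2 - 11*sin(2*t)/4 - 9*cos(2*t)/8 + C

Use integration by parts with u = t**3 + 3*t**2 - 3*t - 4, dv = cos(2*t) dt, so v = sin(2*t)/2.
Apply parts 3 times (tabular method): alternate signs, differentiate u down to 0, integrate dv up.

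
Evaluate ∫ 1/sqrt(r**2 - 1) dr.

log(r + sqrt(r**2 - 1)) + C

Substitute r = sec(θ), so dr = sec(θ)*tan(θ) dθ and the radical becomes sqrt(r**2 - 1) = tan(θ) by the Pythagorean identity.
Integrate the resulting trig expression in θ, then back-substitute sec(θ) = r, tan(θ) = sqrt(r**2 - 1) (absorbing any constant into C).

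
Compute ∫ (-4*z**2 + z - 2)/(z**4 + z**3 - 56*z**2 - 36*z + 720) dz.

-35*log(z - 6)/66 + 31*log(z - 4)/90 - 107*log(z + 5)/99 + 19*log(z + 6)/15 + C

Factor the denominator: (z - 6)*(z - 4)*(z + 5)*(z + 6).
Partial-fraction decomposition: 19/(15*(z + 6)) - 107/(99*(z + 5)) + 31/(90*(z - 4)) - 35/(66*(z - 6)).
Integrate each term: A/(z−a) contributes A·log|z−a|.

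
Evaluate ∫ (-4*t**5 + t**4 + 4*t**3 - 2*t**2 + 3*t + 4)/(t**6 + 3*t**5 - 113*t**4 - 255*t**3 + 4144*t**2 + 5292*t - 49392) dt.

Factor the denominator: (t - 7)*(t - 6)*(t - 4)*(t + 6)*(t + 7)**2.
Partial-fraction decomposition: 17854189/(1002001*(t + 7)) + 34071/(1001*(t + 7)**2) - 3145/(156*(t + 6)) - 60/(121*(t - 4)) + 14497/(2028*(t - 6)) - 5294/(637*(t - 7)).
Integrate each term; A/(t−a) gives A·log|t−a|; A/(t−a)² gives −A/(t−a).

-5294*log(t - 7)/637 + 14497*log(t - 6)/2028 - 60*log(t - 4)/121 - 3145*log(t + 6)/156 + 17854189*log(t + 7)/1002001 - 34071/(1001*t + 7007) + C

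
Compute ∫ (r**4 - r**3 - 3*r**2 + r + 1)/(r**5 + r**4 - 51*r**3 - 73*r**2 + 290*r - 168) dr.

1919*log(r - 7)/5148 + 803*log(r - 1)/44100 - 269*log(r + 4)/550 + 1399*log(r + 6)/1274 - 1/(210*r - 210) + C

Factor the denominator: (r - 7)*(r - 1)**2*(r + 4)*(r + 6).
Partial-fraction decomposition: 1399/(1274*(r + 6)) - 269/(550*(r + 4)) + 803/(44100*(r - 1)) + 1/(210*(r - 1)**2) + 1919/(5148*(r - 7)).
Integrate each term; A/(r−a) gives A·log|r−a|; A/(r−a)² gives −A/(r−a).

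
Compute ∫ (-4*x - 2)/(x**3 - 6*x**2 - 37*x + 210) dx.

Factor the denominator: (x - 7)*(x - 5)*(x + 6).
Partial-fraction decomposition: 2/(13*(x + 6)) + 1/(x - 5) - 15/(13*(x - 7)).
Integrate each term: A/(x−a) contributes A·log|x−a|.

-15*log(x - 7)/13 + log(x - 5) + 2*log(x + 6)/13 + C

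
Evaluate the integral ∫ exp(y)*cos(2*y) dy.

Let I denote the integral. Integrate by parts with u = cos(2*y), dv = exp(y) dy, so v = exp(y): I = exp(y)*cos(2*y) + 2·∫ exp(y)*sin(2*y) dy.
Apply parts again with u = sin(2*y), dv = exp(y) dy: ∫ exp(y)*sin(2*y) dy = exp(y)*sin(2*y) − 2·I. Substituting back brings back I: I = 2*exp(y)*sin(2*y) + exp(y)*cos(2*y) − 4·I.
Solving for I: (1 + 4)·I equals the remaining terms, so I = (1/5)·(2*exp(y)*sin(2*y) + exp(y)*cos(2*y)).

2*exp(y)*sin(2*y)/5 + exp(y)*cos(2*y)/5 + C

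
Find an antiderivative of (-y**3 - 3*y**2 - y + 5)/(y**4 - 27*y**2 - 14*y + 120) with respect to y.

Factor the denominator: (y - 5)*(y - 2)*(y + 3)*(y + 4).
Partial-fraction decomposition: -25/(54*(y + 4)) + 1/(5*(y + 3)) + 17/(90*(y - 2)) - 25/(27*(y - 5)).
Integrate each term: A/(y−a) contributes A·log|y−a|.

-25*log(y - 5)/27 + 17*log(y - 2)/90 + log(y + 3)/5 - 25*log(y + 4)/54 + C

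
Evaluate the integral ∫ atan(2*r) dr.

r*atan(2*r) - log(4*r**2 + 1)/4 + C

Use integration by parts with u = arctan(2*r), dv = dr.
Then du = 2/(4*r**2 + 1) dr.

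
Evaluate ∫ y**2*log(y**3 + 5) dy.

y**3*log(y**3 + 5)/3 - y**3/3 + 5*log(y**3 + 5)/3 + C

Let u = y**3 + 5, so du = (3*y**2) dy.
The integral becomes (1/3)·∫ log(u) du; integrate by parts with u′=log(u), dv′=du.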